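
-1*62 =-62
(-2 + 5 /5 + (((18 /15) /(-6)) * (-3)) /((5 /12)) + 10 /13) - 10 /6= -446 /975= -0.46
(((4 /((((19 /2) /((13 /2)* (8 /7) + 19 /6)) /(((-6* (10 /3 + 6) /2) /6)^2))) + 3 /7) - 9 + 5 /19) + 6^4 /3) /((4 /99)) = 20573927 /1596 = 12890.93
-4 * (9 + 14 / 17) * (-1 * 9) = 6012 / 17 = 353.65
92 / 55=1.67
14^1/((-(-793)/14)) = 196/793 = 0.25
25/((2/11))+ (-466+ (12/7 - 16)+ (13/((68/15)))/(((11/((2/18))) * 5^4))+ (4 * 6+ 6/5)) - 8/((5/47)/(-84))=11779457341/1963500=5999.21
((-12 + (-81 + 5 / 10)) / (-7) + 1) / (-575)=-0.02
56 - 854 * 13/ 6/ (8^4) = 55.55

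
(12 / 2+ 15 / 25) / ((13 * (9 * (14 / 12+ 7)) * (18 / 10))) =22 / 5733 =0.00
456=456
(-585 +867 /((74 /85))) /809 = 30405 /59866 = 0.51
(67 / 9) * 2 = 134 / 9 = 14.89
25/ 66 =0.38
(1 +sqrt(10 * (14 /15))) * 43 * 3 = 129 +86 * sqrt(21) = 523.10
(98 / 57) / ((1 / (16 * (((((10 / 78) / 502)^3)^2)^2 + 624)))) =96961775580461758656957415269136317654119657564194093441 / 5648651319750703414694708135405189227544500262130816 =17165.47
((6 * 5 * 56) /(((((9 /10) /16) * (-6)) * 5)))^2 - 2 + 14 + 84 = 80289376 /81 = 991226.86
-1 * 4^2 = -16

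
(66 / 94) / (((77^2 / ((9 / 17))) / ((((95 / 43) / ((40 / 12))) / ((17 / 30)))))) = 23085 / 314813191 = 0.00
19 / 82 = 0.23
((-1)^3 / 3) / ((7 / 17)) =-17 / 21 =-0.81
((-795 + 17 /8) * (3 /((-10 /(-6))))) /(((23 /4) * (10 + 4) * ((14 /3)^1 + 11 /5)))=-171261 /66332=-2.58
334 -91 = 243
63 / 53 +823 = 43682 / 53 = 824.19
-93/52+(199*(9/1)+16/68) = 1581871/884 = 1789.45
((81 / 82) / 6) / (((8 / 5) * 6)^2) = 0.00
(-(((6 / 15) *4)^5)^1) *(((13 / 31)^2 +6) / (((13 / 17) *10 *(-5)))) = 330612736 / 195203125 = 1.69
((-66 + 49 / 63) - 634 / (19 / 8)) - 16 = -59537 / 171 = -348.17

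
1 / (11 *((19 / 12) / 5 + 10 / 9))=180 / 2827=0.06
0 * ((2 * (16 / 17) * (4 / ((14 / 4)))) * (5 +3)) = 0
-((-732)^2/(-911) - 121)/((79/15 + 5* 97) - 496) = -9690825/78346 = -123.69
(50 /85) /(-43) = -10 /731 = -0.01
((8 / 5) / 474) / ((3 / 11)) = 44 / 3555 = 0.01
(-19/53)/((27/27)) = -19/53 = -0.36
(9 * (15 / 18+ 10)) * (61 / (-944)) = -11895 / 1888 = -6.30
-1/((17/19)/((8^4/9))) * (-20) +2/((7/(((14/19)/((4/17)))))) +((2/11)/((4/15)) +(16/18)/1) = 216922105/21318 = 10175.54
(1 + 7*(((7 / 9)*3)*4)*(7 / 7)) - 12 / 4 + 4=202 / 3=67.33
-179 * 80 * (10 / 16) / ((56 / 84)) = -13425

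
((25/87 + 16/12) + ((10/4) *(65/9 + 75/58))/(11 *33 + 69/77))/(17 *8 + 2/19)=186660427/15129589536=0.01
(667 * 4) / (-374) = -7.13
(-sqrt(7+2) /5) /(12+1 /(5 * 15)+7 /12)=-180 /3779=-0.05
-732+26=-706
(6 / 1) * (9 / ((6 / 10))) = 90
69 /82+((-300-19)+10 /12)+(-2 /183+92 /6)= -755309 /2501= -302.00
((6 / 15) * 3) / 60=1 / 50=0.02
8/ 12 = 2/ 3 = 0.67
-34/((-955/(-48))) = -1632/955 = -1.71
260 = 260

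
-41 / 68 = -0.60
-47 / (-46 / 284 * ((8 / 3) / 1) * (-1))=-10011 / 92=-108.82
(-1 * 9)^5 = -59049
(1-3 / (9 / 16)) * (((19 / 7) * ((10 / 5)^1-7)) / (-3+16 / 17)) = -4199 / 147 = -28.56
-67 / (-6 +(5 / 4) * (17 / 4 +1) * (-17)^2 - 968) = -1072 / 14761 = -0.07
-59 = -59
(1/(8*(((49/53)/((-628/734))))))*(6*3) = -74889/35966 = -2.08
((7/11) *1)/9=7/99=0.07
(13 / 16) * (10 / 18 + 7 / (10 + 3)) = 8 / 9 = 0.89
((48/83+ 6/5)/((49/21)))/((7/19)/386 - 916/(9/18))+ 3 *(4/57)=51938808392/247197817265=0.21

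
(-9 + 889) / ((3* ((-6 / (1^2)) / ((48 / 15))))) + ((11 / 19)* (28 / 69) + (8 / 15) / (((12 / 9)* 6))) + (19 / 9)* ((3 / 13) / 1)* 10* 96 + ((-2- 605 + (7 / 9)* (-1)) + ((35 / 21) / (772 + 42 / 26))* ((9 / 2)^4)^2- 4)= 40829968687711 / 658181571840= 62.03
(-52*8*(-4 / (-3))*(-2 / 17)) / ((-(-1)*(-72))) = -416 / 459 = -0.91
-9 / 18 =-1 / 2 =-0.50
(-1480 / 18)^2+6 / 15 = 2738162 / 405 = 6760.89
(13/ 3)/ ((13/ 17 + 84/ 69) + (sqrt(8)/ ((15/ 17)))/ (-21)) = 7095207210 * sqrt(2)/ 59243554753 + 130293174375/ 59243554753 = 2.37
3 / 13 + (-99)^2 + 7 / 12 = 1529083 / 156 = 9801.81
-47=-47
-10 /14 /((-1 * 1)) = 5 /7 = 0.71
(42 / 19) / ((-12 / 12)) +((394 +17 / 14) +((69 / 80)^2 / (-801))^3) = 9659580978410263226763 / 24578851340288000000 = 393.00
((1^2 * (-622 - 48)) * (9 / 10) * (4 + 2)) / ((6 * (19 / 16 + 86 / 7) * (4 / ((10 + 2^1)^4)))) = -116702208 / 503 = -232012.34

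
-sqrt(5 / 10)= -sqrt(2) / 2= -0.71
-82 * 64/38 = -2624/19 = -138.11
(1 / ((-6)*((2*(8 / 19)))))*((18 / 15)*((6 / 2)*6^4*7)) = -32319 / 5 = -6463.80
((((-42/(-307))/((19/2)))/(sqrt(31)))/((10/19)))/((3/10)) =28 * sqrt(31)/9517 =0.02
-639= -639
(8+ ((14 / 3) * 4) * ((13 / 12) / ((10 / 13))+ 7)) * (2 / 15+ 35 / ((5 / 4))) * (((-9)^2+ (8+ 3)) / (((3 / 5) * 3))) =288190552 / 1215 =237193.87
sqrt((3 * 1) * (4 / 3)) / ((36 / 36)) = 2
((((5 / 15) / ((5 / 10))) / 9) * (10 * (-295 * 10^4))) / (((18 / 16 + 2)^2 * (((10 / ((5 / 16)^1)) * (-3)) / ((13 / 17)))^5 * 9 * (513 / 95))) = 0.00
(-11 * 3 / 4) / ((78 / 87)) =-9.20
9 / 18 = 1 / 2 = 0.50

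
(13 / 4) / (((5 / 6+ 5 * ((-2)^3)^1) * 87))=-13 / 13630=-0.00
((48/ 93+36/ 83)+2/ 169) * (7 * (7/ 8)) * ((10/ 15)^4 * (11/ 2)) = 75133366/ 11740599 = 6.40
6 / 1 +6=12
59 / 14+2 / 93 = 5515 / 1302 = 4.24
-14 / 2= -7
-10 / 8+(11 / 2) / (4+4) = -9 / 16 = -0.56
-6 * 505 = -3030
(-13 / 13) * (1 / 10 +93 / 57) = -329 / 190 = -1.73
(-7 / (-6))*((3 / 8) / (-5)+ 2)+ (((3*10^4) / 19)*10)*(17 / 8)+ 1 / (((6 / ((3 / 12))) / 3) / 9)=153015371 / 4560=33556.00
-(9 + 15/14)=-141/14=-10.07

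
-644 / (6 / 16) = -1717.33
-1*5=-5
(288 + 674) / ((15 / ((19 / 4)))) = 9139 / 30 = 304.63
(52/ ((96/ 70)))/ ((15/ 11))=1001/ 36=27.81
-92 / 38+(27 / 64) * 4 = -223 / 304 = -0.73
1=1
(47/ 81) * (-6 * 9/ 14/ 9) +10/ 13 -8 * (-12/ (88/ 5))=161489/ 27027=5.98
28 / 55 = 0.51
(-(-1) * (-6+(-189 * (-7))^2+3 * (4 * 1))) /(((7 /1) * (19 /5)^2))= 43758375 /2527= 17316.33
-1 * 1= -1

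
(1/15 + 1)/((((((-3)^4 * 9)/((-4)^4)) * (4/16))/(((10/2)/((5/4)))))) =65536/10935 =5.99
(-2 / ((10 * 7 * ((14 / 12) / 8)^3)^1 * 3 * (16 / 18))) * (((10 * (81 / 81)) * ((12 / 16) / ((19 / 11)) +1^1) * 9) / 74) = -10171008 / 1687903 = -6.03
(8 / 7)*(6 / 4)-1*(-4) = 40 / 7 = 5.71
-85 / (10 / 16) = -136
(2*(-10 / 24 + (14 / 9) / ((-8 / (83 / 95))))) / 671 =-1003 / 573705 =-0.00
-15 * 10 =-150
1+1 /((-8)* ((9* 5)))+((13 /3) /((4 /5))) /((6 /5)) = 248 /45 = 5.51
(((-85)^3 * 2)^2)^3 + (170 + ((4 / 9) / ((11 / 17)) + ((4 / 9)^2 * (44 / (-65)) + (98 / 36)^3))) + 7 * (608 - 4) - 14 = 14316741844479532491579250224609393367179547 / 4169880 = 3433370227555596921633057000000000000.00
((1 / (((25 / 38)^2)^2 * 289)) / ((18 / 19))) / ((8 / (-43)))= -106472257 / 1016015625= -0.10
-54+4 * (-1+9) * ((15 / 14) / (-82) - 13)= -135010 / 287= -470.42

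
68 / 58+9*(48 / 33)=4550 / 319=14.26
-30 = -30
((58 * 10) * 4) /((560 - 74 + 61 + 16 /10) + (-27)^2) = 2900 /1597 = 1.82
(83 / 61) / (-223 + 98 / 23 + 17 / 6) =-0.01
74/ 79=0.94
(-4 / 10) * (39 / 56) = -39 / 140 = -0.28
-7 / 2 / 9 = -7 / 18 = -0.39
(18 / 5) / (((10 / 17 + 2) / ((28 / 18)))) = 119 / 55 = 2.16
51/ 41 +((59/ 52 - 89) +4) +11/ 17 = -2971081/ 36244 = -81.97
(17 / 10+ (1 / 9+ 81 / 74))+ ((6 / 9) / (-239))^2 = 276352138 / 95106465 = 2.91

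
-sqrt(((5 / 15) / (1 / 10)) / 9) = -0.61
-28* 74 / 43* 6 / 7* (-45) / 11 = 79920 / 473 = 168.96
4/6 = 2/3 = 0.67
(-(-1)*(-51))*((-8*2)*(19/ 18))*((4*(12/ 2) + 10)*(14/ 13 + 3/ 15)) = 37395.12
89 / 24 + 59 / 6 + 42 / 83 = 27983 / 1992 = 14.05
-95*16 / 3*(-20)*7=212800 / 3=70933.33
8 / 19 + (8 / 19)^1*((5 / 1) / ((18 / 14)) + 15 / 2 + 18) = 2188 / 171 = 12.80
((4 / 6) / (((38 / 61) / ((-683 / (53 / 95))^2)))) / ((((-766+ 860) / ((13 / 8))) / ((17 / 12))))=2987150649275 / 76045248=39281.23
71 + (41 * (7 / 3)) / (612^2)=79778159 / 1123632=71.00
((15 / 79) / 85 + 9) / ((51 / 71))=12.53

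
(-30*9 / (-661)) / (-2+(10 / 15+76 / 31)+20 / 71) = 891405 / 3055142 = 0.29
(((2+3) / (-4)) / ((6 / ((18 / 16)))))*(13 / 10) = -39 / 128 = -0.30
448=448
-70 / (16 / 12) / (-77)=0.68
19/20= 0.95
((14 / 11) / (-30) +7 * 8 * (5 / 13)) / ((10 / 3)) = 46109 / 7150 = 6.45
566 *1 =566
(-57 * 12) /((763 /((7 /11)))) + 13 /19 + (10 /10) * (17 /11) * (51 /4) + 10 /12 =20.65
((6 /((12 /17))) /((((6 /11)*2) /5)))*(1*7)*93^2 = 18869235 /8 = 2358654.38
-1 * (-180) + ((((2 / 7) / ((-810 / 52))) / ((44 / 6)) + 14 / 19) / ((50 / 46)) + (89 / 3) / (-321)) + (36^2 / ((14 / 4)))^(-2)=23740256726829497 / 131464384128000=180.58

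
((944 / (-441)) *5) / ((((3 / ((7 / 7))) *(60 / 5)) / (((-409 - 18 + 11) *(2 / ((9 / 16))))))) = 15708160 / 35721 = 439.75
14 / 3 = 4.67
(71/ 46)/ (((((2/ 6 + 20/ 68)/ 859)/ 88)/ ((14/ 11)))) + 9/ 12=236664.59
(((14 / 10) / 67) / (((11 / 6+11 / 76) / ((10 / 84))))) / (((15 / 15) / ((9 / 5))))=342 / 151085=0.00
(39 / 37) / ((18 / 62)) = 3.63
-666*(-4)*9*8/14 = 95904/7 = 13700.57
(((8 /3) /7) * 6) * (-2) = -32 /7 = -4.57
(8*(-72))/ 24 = -24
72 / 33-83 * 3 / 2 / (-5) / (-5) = -1539 / 550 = -2.80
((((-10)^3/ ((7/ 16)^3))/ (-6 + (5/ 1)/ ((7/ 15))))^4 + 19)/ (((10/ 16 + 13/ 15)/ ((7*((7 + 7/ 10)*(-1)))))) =-1125899906843143581491070796/ 756803428227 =-1487704554247123.00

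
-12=-12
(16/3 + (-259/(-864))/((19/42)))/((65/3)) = 3281/11856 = 0.28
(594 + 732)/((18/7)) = 1547/3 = 515.67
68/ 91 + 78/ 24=1455/ 364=4.00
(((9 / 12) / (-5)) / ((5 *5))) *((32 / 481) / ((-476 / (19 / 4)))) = 57 / 14309750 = 0.00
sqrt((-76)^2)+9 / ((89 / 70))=7394 / 89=83.08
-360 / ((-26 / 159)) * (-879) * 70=-1760988600 / 13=-135460661.54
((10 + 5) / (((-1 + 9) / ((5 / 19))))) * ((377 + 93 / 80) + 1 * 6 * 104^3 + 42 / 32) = 3330376.71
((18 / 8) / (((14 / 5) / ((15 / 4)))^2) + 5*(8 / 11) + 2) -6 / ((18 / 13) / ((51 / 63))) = 6.16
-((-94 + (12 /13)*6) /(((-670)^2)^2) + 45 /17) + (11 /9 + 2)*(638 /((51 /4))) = 3813837432488357 /24048347801400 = 158.59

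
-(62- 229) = 167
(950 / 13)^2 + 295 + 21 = 955904 / 169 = 5656.24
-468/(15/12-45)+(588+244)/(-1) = -143728/175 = -821.30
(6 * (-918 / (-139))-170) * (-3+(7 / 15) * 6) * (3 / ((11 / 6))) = 326196 / 7645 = 42.67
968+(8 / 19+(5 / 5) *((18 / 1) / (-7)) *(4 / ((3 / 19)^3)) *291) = -101000296 / 133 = -759400.72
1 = 1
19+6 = 25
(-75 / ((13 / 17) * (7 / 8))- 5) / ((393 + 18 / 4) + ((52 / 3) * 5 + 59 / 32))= -1022880 / 4245787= -0.24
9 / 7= 1.29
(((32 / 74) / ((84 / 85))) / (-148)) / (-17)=5 / 28749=0.00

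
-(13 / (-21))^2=-169 / 441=-0.38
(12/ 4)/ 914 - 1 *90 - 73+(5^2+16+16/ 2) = -104193/ 914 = -114.00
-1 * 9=-9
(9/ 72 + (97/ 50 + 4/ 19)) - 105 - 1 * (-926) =3128447/ 3800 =823.28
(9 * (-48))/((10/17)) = -3672/5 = -734.40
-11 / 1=-11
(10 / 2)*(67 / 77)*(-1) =-335 / 77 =-4.35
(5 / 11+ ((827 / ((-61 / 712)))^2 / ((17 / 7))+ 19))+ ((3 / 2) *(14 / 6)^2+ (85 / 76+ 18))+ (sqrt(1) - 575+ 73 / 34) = 38366705.72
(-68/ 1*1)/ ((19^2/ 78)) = -14.69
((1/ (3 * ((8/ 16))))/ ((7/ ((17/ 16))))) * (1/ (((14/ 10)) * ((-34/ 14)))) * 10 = -25/ 84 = -0.30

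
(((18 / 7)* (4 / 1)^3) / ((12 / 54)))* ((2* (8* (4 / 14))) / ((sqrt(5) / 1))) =165888* sqrt(5) / 245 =1514.03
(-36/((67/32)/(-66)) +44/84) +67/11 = 17665768/15477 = 1141.42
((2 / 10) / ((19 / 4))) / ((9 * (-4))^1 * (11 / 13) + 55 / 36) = -1872 / 1286395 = -0.00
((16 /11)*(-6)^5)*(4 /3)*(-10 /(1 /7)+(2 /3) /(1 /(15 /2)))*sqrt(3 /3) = 10782720 /11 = 980247.27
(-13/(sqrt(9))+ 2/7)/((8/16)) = -8.10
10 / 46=5 / 23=0.22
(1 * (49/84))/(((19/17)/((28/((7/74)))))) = 154.49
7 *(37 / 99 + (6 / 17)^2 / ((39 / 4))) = 1006327 / 371943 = 2.71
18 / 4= 9 / 2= 4.50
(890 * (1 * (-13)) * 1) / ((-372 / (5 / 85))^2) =-5785 / 19996488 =-0.00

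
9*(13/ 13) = 9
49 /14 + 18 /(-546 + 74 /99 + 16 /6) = 46556 /13429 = 3.47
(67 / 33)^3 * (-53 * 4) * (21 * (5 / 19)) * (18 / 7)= -25213.24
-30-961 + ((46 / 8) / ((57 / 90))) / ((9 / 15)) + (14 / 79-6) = -2947037 / 3002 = -981.69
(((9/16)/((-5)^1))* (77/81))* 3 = -77/240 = -0.32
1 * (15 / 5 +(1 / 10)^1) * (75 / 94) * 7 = 3255 / 188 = 17.31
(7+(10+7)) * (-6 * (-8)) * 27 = 31104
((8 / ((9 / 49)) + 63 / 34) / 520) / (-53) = -2779 / 1686672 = -0.00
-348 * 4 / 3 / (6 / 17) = -3944 / 3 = -1314.67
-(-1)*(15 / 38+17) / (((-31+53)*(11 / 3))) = 1983 / 9196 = 0.22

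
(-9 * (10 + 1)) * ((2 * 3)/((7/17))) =-10098/7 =-1442.57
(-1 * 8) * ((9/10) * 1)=-36/5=-7.20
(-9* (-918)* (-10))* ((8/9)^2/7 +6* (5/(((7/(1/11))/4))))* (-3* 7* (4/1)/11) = 1054460.83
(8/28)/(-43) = -2/301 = -0.01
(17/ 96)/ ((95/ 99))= 561/ 3040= 0.18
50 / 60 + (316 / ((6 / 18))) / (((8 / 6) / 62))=264497 / 6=44082.83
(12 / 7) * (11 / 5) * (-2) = -264 / 35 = -7.54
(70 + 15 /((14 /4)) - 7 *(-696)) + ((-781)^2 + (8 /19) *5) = 81782949 /133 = 614909.39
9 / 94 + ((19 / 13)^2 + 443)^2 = 531969943545 / 2684734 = 198146.24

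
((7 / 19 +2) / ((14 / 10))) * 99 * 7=22275 / 19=1172.37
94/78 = 47/39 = 1.21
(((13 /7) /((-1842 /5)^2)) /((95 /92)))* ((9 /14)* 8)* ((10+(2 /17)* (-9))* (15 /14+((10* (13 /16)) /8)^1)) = 82225 /64654814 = 0.00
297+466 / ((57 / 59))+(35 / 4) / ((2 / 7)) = 369349 / 456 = 809.98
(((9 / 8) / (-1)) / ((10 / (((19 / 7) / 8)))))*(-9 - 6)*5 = 2.86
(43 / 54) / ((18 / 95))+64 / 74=182249 / 35964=5.07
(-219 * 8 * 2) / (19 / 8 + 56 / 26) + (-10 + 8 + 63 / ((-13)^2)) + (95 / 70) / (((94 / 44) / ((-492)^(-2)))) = -1638330115060411 / 2113063072848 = -775.33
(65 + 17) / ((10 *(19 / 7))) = 3.02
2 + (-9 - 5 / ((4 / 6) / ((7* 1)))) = -119 / 2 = -59.50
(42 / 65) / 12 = 7 / 130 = 0.05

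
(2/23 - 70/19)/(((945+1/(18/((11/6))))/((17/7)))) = -2886192/312235189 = -0.01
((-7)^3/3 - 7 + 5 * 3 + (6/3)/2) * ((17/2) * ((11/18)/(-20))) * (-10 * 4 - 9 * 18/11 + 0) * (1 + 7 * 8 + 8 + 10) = -2021215/18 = -112289.72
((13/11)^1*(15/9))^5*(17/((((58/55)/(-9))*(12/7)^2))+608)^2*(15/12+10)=57745492359604359375/554778177536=104087533.90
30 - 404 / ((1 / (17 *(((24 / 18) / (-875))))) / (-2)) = 23806 / 2625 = 9.07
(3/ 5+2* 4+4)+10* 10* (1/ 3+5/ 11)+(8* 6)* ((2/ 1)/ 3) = 20359/ 165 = 123.39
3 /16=0.19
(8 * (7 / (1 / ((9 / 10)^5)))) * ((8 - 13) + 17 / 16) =-26040609 / 200000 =-130.20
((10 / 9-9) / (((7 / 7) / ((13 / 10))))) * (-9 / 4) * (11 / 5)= 10153 / 200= 50.76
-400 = -400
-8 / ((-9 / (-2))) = -16 / 9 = -1.78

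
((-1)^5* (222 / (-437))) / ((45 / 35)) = 518 / 1311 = 0.40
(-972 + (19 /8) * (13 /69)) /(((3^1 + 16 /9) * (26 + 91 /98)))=-388353 /51428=-7.55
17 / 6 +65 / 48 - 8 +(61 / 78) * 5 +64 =39997 / 624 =64.10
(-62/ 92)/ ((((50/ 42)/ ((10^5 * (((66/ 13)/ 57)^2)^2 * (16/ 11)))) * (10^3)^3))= -6931848/ 1337628997859375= -0.00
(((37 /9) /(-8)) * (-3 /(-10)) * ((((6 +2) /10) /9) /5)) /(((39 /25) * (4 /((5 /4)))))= -37 /67392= -0.00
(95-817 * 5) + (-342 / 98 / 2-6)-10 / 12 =-3998.58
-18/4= -9/2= -4.50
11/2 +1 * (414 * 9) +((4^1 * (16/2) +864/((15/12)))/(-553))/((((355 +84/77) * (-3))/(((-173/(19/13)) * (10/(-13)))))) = 921467395483/246935514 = 3731.61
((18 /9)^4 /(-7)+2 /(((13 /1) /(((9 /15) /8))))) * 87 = -360093 /1820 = -197.85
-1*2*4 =-8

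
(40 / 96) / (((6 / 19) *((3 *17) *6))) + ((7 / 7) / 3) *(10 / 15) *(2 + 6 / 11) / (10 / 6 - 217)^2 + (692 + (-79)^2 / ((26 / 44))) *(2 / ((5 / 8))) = 3481457959519117 / 96675424560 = 36011.82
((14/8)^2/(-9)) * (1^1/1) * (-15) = 245/48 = 5.10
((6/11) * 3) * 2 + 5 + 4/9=8.72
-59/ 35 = -1.69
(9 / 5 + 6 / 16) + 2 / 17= 2.29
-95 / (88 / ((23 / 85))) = -437 / 1496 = -0.29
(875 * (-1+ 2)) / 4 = 875 / 4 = 218.75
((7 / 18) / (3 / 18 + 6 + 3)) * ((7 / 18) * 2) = 49 / 1485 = 0.03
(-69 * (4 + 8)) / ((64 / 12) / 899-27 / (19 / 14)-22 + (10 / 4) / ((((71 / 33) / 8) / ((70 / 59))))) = 1931912343 / 72003211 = 26.83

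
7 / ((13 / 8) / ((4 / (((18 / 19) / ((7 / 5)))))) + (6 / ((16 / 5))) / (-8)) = 172.71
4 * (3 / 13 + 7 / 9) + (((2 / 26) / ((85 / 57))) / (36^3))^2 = 1191387908505961 / 295322850201600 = 4.03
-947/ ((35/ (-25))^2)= -23675/ 49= -483.16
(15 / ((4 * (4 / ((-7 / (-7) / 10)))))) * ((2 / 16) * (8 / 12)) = 1 / 128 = 0.01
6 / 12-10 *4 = -79 / 2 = -39.50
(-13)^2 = 169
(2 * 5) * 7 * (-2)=-140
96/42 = 16/7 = 2.29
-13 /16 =-0.81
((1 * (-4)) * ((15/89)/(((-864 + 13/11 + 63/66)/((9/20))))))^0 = 1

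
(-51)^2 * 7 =18207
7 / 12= 0.58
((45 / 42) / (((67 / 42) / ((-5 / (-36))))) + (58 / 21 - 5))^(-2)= 31674384 / 145709041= 0.22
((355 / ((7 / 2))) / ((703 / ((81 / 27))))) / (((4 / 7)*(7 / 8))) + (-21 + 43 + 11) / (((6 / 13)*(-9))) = -627023 / 88578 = -7.08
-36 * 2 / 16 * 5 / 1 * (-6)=135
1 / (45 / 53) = 53 / 45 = 1.18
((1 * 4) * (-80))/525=-64/105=-0.61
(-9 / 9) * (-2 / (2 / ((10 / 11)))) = 10 / 11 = 0.91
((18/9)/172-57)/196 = -4901/16856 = -0.29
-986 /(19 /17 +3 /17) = -8381 /11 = -761.91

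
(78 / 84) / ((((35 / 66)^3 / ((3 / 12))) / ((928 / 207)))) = 48171552 / 6902875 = 6.98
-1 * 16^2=-256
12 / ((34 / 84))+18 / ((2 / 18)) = 3258 / 17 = 191.65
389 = 389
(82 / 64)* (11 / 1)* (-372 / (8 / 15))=-629145 / 64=-9830.39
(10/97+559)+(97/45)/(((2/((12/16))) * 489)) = 3182401849/5691960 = 559.10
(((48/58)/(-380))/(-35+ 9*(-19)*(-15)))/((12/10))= -1/1394030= -0.00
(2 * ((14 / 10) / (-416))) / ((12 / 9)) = -21 / 4160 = -0.01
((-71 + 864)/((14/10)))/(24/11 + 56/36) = 78507/518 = 151.56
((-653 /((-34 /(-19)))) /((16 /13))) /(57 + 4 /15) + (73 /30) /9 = -309557971 /63084960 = -4.91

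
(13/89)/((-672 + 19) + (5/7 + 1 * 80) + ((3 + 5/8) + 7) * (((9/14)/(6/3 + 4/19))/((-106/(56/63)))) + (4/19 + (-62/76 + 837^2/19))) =15395016/3825807232591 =0.00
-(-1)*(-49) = -49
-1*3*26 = -78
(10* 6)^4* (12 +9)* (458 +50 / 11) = 1384750080000 / 11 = 125886370909.09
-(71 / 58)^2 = -5041 / 3364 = -1.50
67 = 67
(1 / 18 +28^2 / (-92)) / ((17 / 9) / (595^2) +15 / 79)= -5766338375 / 129326884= -44.59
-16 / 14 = -8 / 7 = -1.14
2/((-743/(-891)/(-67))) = -119394/743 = -160.69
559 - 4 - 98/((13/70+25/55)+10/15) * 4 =770025/3019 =255.06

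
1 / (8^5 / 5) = 5 / 32768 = 0.00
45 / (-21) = -15 / 7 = -2.14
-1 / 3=-0.33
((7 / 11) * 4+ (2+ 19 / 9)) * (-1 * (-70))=46130 / 99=465.96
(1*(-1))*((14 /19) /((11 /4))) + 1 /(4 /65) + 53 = 57669 /836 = 68.98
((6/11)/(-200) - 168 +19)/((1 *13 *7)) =-163903/100100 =-1.64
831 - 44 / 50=20753 / 25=830.12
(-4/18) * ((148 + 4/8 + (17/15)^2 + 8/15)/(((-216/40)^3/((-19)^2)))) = 122095615/1594323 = 76.58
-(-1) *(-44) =-44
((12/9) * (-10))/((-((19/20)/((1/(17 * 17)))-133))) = 0.09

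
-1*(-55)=55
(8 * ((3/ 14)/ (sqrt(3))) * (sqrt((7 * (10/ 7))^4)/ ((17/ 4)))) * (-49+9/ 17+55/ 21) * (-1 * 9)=78571200 * sqrt(3)/ 14161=9610.15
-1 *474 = -474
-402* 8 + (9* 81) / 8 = -24999 / 8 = -3124.88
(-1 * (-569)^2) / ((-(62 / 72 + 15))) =11655396 / 571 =20412.25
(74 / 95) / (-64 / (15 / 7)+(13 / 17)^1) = -3774 / 140999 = -0.03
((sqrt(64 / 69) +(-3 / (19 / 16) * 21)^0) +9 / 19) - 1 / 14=8 * sqrt(69) / 69 +373 / 266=2.37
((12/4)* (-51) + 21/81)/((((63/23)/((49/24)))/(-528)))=14607208/243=60111.97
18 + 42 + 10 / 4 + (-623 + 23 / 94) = -26332 / 47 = -560.26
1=1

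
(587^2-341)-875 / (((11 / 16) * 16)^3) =458166593 / 1331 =344227.34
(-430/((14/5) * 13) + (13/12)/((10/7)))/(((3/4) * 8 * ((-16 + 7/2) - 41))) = 120719/3505320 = 0.03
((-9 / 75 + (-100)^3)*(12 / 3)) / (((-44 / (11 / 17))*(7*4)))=3571429 / 1700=2100.84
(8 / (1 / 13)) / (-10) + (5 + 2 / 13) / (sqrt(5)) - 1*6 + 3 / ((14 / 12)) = -484 / 35 + 67*sqrt(5) / 65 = -11.52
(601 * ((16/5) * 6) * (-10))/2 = -57696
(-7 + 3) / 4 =-1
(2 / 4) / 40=1 / 80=0.01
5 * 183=915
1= 1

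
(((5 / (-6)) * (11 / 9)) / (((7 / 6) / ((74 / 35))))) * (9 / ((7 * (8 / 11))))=-4477 / 1372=-3.26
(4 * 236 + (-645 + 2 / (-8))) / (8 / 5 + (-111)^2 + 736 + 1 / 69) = 412275 / 18020888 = 0.02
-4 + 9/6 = -5/2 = -2.50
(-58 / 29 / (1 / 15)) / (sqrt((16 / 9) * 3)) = -12.99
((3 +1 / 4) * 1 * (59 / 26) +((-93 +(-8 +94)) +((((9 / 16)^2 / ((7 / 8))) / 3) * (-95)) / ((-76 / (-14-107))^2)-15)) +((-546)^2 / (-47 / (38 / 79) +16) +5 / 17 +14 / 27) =-13268106824551 / 3594447360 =-3691.28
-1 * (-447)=447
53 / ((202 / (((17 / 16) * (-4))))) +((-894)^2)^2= 516132772425467 / 808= 638778183694.88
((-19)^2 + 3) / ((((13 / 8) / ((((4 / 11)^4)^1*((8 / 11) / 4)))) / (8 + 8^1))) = 1835008 / 161051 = 11.39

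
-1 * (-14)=14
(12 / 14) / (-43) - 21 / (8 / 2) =-6345 / 1204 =-5.27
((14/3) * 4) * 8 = 448/3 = 149.33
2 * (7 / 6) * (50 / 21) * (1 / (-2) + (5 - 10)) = -275 / 9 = -30.56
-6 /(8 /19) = -57 /4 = -14.25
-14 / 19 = -0.74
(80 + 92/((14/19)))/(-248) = -717/868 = -0.83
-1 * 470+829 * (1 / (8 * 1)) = -2931 / 8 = -366.38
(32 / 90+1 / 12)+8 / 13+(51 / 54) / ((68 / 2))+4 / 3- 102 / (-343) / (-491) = 26434211 / 10946845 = 2.41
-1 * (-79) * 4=316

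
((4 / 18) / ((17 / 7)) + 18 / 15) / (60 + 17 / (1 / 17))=0.00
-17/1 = -17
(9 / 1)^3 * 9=6561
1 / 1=1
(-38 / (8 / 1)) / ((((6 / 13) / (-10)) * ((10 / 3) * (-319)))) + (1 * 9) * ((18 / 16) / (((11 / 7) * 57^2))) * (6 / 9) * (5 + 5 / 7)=-82207 / 921272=-0.09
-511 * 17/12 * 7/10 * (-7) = 425663/120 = 3547.19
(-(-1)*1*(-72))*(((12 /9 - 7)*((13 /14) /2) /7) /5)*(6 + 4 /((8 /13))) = 3315 /49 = 67.65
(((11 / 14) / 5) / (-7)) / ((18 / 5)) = -11 / 1764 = -0.01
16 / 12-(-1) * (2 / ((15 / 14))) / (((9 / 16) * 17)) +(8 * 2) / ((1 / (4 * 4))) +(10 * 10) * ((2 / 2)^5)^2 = 820528 / 2295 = 357.53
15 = 15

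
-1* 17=-17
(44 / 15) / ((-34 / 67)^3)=-22.45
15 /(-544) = -15 /544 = -0.03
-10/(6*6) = -5/18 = -0.28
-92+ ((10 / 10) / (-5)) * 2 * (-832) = 1204 / 5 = 240.80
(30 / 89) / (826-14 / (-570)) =8550 / 20952113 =0.00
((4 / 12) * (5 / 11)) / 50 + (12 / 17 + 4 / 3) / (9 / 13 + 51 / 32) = 0.90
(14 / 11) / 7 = 0.18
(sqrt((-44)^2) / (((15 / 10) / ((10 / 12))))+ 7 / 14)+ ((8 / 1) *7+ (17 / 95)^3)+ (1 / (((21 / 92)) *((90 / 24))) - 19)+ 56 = 12868274513 / 108029250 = 119.12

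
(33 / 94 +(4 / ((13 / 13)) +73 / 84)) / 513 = 0.01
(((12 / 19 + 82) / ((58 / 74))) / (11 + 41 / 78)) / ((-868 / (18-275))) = 291118035 / 107490733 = 2.71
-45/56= -0.80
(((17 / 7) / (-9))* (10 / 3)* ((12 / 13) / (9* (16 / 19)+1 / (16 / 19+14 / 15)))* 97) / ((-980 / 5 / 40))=2.02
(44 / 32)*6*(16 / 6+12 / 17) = 473 / 17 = 27.82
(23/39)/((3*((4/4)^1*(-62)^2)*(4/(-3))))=-23/599664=-0.00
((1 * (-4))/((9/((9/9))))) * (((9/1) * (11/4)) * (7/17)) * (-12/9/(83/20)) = 6160/4233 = 1.46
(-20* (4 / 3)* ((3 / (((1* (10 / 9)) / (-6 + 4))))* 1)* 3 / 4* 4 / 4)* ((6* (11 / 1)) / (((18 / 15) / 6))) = 35640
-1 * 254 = -254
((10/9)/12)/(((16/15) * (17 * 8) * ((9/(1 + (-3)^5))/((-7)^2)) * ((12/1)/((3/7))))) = -21175/705024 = -0.03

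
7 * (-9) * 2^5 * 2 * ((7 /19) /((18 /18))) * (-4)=112896 /19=5941.89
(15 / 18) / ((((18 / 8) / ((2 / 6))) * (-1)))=-10 / 81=-0.12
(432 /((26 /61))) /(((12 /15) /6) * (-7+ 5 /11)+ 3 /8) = -1932480 /949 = -2036.33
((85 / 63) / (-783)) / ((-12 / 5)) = 425 / 591948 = 0.00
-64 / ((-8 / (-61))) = -488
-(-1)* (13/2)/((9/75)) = 325/6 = 54.17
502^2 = 252004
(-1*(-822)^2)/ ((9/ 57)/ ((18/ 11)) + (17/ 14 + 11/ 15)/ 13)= -4380966135/ 1597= -2743247.42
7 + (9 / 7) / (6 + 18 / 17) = 2011 / 280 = 7.18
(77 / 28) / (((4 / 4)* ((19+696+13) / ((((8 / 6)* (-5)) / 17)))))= -55 / 37128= -0.00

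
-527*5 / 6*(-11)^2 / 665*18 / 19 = -191301 / 2527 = -75.70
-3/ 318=-1/ 106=-0.01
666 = 666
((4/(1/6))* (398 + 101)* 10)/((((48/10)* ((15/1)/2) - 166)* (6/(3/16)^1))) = -1497/52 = -28.79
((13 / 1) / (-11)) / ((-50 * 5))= 13 / 2750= 0.00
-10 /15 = -2 /3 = -0.67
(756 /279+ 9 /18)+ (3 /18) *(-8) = 349 /186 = 1.88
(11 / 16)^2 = 121 / 256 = 0.47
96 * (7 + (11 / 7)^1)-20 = 5620 / 7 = 802.86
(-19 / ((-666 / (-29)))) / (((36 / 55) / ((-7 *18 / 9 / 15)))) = 42427 / 35964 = 1.18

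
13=13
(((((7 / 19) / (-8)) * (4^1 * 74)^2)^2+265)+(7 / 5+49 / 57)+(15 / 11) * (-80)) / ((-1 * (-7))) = 138539327023 / 59565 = 2325851.20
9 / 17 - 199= -3374 / 17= -198.47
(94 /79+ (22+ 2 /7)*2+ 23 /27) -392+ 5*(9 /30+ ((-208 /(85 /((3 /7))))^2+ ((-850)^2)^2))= 788370718389351135881 /302054130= 2610031249661.61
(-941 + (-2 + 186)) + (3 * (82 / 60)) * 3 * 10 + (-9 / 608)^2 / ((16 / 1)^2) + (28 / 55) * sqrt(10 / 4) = -59997945775 / 94633984 + 14 * sqrt(10) / 55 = -633.20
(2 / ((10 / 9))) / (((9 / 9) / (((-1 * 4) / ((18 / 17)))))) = -6.80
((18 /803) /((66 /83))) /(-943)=-249 /8329519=-0.00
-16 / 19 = -0.84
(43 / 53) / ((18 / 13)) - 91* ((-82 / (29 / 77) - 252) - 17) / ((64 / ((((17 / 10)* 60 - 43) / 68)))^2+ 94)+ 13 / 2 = 309333547505 / 20501695638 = 15.09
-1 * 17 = -17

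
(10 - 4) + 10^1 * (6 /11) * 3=246 /11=22.36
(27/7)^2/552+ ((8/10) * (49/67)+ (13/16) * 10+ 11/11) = 14704663/1510180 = 9.74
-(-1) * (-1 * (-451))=451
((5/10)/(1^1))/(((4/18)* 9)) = 1/4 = 0.25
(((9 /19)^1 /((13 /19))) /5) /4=9 /260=0.03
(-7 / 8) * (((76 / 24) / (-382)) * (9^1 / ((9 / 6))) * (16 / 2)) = 133 / 382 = 0.35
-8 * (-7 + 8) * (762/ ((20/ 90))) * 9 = -246888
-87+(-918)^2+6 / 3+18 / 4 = 1685287 / 2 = 842643.50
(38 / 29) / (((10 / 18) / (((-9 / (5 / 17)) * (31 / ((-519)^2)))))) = -180234 / 21698525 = -0.01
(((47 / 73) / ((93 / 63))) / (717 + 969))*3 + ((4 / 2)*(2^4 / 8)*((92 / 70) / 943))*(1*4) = 42114137 / 1825041610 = 0.02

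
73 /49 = 1.49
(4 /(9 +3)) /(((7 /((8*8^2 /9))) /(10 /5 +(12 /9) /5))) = 17408 /2835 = 6.14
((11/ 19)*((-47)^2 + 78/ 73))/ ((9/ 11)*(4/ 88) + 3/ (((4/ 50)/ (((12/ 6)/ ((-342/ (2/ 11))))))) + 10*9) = 1288421310/ 90623879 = 14.22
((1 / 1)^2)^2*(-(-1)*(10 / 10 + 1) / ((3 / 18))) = 12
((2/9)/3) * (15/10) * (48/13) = 16/39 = 0.41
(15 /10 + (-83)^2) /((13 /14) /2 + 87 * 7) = 192934 /17065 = 11.31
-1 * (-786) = 786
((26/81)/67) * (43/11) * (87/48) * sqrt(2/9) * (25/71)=405275 * sqrt(2)/101723688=0.01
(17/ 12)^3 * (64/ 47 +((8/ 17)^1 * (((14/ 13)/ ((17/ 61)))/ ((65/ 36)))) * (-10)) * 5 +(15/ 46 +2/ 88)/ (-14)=-376293981013/ 3038483448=-123.84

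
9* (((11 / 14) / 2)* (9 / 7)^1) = 891 / 196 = 4.55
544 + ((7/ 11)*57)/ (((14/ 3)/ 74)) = 12311/ 11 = 1119.18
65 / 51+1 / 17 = 1.33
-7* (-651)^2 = -2966607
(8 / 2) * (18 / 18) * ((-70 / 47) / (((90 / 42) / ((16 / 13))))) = -6272 / 1833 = -3.42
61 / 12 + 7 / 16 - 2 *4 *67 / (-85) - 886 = -3566627 / 4080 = -874.17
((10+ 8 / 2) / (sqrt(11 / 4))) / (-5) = -28 * sqrt(11) / 55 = -1.69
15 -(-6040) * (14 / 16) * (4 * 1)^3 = 338255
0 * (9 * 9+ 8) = 0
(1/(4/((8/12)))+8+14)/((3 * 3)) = 133/54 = 2.46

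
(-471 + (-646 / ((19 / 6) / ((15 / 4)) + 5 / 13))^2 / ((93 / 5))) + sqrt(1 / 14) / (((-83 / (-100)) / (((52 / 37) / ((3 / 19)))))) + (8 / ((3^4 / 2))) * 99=49400 * sqrt(14) / 64491 + 2077126732667 / 144232119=14404.14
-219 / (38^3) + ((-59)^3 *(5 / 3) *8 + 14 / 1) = -2738372.67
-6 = -6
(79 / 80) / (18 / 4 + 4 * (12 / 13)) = 1027 / 8520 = 0.12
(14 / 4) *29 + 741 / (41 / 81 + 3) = 88847 / 284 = 312.84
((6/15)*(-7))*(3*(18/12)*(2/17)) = -126/85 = -1.48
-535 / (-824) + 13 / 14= 9101 / 5768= 1.58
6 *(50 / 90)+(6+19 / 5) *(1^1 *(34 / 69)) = 2816 / 345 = 8.16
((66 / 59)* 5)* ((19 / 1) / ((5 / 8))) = 10032 / 59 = 170.03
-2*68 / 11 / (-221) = 8 / 143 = 0.06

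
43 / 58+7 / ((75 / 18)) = 3511 / 1450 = 2.42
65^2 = 4225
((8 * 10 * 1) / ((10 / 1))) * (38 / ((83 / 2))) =608 / 83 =7.33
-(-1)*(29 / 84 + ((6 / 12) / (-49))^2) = 0.35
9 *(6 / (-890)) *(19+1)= -108 / 89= -1.21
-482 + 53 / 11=-477.18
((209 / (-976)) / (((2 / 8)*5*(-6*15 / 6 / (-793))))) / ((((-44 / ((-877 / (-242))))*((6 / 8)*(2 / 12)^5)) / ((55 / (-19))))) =-22387.42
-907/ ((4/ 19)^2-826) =1.10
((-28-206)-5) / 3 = -239 / 3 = -79.67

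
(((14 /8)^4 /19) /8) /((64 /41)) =98441 /2490368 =0.04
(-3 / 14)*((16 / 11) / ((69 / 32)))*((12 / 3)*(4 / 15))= -4096 / 26565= -0.15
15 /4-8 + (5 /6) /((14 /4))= -337 /84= -4.01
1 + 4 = 5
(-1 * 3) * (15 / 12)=-15 / 4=-3.75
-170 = -170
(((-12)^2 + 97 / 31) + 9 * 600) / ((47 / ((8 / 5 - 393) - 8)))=-343406117 / 7285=-47138.79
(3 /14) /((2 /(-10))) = -15 /14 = -1.07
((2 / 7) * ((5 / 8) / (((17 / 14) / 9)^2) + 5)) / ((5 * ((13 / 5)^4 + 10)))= 2841875 / 70422653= 0.04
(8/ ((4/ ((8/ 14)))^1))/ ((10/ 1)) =4/ 35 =0.11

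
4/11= 0.36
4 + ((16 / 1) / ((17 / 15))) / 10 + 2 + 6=228 / 17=13.41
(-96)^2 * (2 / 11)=18432 / 11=1675.64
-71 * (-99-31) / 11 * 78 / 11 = 719940 / 121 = 5949.92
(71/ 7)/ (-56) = -71/ 392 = -0.18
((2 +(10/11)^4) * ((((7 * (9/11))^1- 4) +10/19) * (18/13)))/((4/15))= 1248872985/39779597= 31.39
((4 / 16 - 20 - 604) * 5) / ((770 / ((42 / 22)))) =-7485 / 968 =-7.73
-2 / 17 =-0.12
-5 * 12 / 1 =-60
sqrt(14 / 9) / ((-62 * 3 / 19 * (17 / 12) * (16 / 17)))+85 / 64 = 85 / 64 - 19 * sqrt(14) / 744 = 1.23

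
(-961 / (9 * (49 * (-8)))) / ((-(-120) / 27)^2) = 8649 / 627200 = 0.01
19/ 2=9.50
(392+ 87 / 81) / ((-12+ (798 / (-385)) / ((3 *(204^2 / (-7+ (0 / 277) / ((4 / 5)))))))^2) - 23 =-3822958527004607 / 188599326523609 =-20.27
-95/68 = -1.40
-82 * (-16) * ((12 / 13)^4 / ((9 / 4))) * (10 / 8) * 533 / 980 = 287.82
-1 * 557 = -557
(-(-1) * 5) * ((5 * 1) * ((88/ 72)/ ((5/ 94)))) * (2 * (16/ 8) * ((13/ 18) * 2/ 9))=268840/ 729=368.78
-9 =-9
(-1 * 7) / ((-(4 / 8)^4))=112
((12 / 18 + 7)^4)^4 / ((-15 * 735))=-6132610415680998648961 / 474590099025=-12921909724.37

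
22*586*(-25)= -322300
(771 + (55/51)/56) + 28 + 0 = 2281999/2856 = 799.02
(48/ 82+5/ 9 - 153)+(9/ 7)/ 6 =-783397/ 5166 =-151.64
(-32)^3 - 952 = -33720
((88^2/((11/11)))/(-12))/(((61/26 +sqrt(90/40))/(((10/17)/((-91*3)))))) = 1936/5355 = 0.36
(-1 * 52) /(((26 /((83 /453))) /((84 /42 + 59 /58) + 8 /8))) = -19339 /13137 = -1.47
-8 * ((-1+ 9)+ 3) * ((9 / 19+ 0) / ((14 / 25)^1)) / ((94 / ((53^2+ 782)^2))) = -10211428.72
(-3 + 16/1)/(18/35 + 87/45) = 5.31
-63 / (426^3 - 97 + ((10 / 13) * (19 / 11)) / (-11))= -99099 / 121606551877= -0.00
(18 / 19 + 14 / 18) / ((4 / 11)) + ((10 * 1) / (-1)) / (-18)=5.30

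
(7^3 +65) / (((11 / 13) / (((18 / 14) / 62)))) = 23868 / 2387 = 10.00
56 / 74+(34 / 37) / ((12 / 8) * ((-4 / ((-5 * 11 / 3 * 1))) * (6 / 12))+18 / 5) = 7666 / 7659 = 1.00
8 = 8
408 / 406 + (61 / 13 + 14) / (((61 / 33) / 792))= 1289424516 / 160979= 8009.89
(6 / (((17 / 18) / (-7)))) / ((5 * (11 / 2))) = -1512 / 935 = -1.62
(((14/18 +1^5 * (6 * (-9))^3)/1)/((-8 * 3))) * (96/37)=5668676/333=17023.05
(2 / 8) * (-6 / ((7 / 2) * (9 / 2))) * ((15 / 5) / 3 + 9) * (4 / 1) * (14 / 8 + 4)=-460 / 21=-21.90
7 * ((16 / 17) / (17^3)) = 112 / 83521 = 0.00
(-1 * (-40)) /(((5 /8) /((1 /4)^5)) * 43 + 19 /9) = 360 /247699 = 0.00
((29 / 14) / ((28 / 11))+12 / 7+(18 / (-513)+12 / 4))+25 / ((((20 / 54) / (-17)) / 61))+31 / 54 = -14074997201 / 201096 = -69991.43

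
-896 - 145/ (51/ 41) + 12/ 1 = -51029/ 51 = -1000.57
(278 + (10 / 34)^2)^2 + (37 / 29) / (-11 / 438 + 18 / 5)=1466431595151879 / 18962691361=77332.46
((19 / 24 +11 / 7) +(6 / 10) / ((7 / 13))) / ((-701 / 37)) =-0.18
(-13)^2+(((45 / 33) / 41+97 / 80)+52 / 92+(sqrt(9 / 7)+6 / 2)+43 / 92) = 3 * sqrt(7) / 7+144623161 / 829840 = 175.41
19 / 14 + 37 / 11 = 727 / 154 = 4.72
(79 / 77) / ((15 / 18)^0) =79 / 77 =1.03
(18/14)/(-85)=-9/595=-0.02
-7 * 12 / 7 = -12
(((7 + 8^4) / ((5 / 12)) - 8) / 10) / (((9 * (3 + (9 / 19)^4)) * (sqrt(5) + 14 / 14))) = -1602817979 / 178885800 + 1602817979 * sqrt(5) / 178885800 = 11.08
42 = 42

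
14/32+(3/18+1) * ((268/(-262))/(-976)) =21035/47946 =0.44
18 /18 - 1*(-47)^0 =0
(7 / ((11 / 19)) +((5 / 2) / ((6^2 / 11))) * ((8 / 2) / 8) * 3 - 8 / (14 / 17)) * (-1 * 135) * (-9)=5272695 / 1232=4279.78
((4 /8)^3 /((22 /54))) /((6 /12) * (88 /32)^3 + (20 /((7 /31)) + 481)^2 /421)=8911728 /22683835141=0.00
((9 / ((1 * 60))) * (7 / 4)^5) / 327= 16807 / 2232320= 0.01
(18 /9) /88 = 1 /44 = 0.02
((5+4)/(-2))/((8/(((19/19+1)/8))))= -9/64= -0.14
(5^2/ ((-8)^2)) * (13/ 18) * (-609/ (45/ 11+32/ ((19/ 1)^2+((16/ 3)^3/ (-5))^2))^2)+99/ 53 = -8.27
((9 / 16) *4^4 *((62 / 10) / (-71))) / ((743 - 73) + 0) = -2232 / 118925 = -0.02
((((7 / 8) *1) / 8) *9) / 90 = 7 / 640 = 0.01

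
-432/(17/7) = -3024/17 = -177.88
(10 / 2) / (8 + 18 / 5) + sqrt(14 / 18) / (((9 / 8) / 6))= 25 / 58 + 16 * sqrt(7) / 9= 5.13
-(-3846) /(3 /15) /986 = 9615 /493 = 19.50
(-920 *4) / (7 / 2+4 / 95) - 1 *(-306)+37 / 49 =-24144937 / 32977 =-732.18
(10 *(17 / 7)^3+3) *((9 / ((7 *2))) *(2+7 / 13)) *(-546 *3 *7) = -134075007 / 49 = -2736224.63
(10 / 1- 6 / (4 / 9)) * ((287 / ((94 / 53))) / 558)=-106477 / 104904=-1.01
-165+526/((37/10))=-845/37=-22.84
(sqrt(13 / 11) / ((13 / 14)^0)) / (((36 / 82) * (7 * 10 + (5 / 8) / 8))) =1312 * sqrt(143) / 444015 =0.04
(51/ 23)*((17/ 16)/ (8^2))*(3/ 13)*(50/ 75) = 867/ 153088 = 0.01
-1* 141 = -141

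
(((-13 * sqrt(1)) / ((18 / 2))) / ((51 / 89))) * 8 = -9256 / 459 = -20.17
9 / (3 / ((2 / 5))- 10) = -3.60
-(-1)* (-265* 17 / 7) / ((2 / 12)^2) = -162180 / 7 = -23168.57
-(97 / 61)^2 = -9409 / 3721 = -2.53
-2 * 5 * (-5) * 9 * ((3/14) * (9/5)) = 1215/7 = 173.57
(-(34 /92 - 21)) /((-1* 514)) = -949 /23644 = -0.04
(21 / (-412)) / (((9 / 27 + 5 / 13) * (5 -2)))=-39 / 1648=-0.02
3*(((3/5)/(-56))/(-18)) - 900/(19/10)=-5039981/10640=-473.68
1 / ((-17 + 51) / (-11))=-11 / 34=-0.32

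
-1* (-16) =16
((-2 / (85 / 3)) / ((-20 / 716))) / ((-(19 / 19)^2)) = -1074 / 425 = -2.53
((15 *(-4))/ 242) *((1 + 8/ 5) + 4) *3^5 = -4374/ 11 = -397.64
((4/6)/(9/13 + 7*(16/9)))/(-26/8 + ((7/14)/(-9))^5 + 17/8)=-147386304/3267300805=-0.05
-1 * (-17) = 17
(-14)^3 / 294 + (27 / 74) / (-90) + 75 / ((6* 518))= -36182 / 3885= -9.31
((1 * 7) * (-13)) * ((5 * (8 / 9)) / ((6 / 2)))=-3640 / 27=-134.81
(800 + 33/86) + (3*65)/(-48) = 547869/688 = 796.32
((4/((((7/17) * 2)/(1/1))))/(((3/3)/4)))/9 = 2.16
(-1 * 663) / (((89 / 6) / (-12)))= 47736 / 89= 536.36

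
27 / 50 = 0.54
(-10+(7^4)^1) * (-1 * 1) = -2391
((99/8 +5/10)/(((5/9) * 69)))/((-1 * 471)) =-103/144440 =-0.00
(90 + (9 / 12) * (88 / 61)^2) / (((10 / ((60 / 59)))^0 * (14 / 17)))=2895933 / 26047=111.18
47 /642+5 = 3257 /642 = 5.07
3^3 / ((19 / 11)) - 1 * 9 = 126 / 19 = 6.63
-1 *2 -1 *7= -9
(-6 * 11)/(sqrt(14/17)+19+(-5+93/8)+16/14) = -31395056/12718371+68992 * sqrt(238)/12718371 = -2.38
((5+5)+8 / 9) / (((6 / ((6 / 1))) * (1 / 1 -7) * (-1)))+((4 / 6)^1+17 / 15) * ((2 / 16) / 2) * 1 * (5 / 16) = 12787 / 6912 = 1.85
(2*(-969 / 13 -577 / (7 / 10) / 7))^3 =-56883227.58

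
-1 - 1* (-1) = 0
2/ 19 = 0.11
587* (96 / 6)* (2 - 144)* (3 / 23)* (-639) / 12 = 213052824 / 23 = 9263166.26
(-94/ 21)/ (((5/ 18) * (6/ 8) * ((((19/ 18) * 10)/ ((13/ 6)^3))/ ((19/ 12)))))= -103259/ 3150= -32.78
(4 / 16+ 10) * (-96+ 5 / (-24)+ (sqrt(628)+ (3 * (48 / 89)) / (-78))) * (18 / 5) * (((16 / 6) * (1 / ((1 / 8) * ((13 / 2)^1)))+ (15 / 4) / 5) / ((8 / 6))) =-206731509663 / 19252480+ 232101 * sqrt(157) / 1040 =-7941.55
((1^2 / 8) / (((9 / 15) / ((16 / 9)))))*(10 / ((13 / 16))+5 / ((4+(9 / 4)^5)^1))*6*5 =67798400 / 492531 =137.65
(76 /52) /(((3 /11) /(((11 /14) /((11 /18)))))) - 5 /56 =4951 /728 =6.80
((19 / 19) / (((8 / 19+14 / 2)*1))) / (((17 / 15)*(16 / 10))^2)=35625 / 869312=0.04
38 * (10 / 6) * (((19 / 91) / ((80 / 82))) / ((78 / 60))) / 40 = 14801 / 56784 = 0.26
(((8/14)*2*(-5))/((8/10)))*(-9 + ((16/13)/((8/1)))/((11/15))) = 62850/1001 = 62.79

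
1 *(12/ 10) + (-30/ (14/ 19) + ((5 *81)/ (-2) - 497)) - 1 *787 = -106821/ 70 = -1526.01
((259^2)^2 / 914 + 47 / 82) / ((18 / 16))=737977217920 / 168633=4376232.52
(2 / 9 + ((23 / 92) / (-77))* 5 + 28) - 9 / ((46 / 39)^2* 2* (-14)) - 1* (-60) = 518732023 / 5865552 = 88.44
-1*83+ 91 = 8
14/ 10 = 1.40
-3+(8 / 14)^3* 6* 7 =237 / 49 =4.84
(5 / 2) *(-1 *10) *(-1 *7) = 175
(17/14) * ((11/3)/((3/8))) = 748/63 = 11.87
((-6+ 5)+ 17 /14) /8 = 3 /112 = 0.03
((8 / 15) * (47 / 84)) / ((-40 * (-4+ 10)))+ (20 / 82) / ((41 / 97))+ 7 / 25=54378697 / 63541800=0.86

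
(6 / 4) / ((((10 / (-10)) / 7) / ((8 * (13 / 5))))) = -1092 / 5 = -218.40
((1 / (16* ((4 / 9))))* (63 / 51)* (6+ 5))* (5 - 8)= -6237 / 1088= -5.73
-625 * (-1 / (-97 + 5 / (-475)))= -59375 / 9216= -6.44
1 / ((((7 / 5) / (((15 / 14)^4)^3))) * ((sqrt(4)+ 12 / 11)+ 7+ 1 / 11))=0.16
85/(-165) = -17/33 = -0.52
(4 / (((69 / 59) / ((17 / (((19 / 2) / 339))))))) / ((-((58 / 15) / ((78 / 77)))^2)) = -310299514200 / 2179008293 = -142.40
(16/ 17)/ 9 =0.10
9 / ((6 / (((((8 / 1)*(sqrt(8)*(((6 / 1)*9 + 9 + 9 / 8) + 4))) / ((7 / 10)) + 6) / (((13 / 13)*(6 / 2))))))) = 3 + 5450*sqrt(2) / 7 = 1104.07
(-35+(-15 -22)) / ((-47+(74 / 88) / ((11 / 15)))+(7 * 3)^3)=-0.01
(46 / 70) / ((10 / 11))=253 / 350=0.72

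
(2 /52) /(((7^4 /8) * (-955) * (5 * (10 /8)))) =-16 /745210375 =-0.00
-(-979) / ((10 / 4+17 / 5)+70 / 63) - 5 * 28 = -230 / 631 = -0.36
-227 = -227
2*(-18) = -36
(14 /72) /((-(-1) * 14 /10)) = 5 /36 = 0.14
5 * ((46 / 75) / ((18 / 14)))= 322 / 135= 2.39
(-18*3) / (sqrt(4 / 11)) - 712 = -801.55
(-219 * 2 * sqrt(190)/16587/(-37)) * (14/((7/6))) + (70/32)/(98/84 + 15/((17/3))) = 584 * sqrt(190)/68191 + 1785/3112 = 0.69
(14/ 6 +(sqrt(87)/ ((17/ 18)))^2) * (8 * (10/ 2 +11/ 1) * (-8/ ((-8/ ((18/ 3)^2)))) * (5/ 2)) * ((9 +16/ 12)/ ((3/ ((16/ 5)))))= 10994470912/ 867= 12681050.65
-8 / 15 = -0.53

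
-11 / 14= -0.79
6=6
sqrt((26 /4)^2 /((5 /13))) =10.48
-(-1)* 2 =2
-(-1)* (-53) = -53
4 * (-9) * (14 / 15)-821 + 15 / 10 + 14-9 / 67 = -562287 / 670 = -839.23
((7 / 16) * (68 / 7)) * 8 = 34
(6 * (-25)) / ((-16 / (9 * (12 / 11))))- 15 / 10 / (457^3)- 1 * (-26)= 123934024894 / 1049883923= 118.05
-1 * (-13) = 13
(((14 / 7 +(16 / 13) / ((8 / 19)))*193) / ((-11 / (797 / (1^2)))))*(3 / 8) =-3691704 / 143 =-25816.11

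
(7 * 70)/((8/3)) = 735/4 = 183.75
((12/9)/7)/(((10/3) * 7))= 2/245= 0.01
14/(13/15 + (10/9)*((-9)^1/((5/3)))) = -30/11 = -2.73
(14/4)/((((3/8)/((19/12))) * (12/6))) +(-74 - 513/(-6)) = 170/9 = 18.89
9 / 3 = 3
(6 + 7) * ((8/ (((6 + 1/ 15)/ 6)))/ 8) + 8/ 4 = 104/ 7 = 14.86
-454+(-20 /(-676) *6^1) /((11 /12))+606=152.19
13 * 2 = 26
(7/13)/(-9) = -7/117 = -0.06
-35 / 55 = -7 / 11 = -0.64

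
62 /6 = 31 /3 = 10.33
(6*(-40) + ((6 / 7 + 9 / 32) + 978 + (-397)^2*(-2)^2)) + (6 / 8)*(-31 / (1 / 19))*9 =140492663 / 224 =627199.39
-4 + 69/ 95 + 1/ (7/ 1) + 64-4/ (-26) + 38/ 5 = 593246/ 8645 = 68.62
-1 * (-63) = 63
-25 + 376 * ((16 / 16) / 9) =151 / 9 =16.78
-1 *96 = -96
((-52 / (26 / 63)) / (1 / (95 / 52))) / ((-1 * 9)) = 665 / 26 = 25.58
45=45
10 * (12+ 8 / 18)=1120 / 9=124.44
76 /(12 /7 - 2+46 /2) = 532 /159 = 3.35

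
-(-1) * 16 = 16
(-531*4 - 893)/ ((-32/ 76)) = 57323/ 8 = 7165.38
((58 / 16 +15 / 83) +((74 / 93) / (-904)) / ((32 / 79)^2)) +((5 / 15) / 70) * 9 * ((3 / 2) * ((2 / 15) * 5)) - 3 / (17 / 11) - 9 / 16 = 2847552631411 / 2125770608640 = 1.34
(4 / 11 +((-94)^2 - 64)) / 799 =96496 / 8789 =10.98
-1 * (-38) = 38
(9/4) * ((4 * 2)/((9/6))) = 12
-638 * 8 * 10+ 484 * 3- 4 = -49592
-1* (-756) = 756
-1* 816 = -816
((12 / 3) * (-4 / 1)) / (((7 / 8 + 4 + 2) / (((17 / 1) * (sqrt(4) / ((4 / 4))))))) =-4352 / 55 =-79.13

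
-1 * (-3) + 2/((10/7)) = 4.40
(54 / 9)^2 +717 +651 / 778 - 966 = -165063 / 778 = -212.16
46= 46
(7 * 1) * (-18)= -126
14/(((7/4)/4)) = 32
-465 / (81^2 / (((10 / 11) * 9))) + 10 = 25180 / 2673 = 9.42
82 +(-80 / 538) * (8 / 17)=374666 / 4573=81.93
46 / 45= 1.02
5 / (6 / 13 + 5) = 0.92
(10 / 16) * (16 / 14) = 5 / 7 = 0.71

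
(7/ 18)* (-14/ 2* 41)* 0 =0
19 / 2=9.50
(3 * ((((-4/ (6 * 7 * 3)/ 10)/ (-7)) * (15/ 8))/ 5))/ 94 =1/ 184240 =0.00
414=414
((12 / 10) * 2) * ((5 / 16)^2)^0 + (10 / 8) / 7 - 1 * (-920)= 129161 / 140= 922.58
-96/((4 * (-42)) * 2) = 2/7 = 0.29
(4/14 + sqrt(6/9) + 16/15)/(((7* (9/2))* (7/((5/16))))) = 0.00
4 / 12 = 0.33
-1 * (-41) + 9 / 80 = 3289 / 80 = 41.11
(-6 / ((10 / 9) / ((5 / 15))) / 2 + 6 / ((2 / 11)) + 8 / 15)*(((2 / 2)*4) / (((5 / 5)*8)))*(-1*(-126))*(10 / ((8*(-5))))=-513.98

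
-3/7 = -0.43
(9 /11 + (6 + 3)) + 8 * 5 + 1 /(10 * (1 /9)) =5579 /110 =50.72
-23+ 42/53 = -1177/53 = -22.21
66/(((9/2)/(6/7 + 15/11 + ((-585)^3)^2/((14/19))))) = 5584576230934593978/7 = 797796604419227711.14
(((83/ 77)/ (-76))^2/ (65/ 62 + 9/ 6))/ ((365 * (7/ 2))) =213559/ 3456182246440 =0.00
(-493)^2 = 243049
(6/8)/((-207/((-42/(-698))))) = -7/32108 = -0.00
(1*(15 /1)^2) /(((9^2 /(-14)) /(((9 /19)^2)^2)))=-255150 /130321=-1.96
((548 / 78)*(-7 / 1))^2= 3678724 / 1521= 2418.62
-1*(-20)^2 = -400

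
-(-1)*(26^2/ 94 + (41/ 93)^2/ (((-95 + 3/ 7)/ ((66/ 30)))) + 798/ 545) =1268802449057/ 146662217370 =8.65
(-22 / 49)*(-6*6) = 792 / 49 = 16.16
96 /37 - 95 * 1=-3419 /37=-92.41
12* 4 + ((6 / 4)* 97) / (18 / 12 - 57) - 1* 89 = -1614 / 37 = -43.62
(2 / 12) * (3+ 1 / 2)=0.58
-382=-382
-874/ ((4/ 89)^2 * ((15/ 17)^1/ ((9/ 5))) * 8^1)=-176535327/ 1600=-110334.58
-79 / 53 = -1.49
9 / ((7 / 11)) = 99 / 7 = 14.14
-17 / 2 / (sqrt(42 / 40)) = -17 * sqrt(105) / 21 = -8.30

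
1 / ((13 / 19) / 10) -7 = 7.62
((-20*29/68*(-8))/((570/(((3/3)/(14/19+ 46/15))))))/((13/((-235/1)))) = -34075/59891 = -0.57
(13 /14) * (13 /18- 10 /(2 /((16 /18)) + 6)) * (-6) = 1261 /462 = 2.73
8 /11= 0.73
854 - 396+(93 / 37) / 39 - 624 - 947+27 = -522335 / 481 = -1085.94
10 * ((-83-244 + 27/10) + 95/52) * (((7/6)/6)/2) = -586901/1872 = -313.52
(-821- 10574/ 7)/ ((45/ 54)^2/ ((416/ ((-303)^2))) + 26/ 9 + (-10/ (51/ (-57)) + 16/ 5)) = -20775980160/ 1519505659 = -13.67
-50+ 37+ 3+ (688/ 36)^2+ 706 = 85960/ 81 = 1061.23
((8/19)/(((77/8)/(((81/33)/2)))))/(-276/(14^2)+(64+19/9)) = 27216/32799833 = 0.00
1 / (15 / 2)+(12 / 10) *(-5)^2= 452 / 15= 30.13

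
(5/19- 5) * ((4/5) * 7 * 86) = -43344/19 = -2281.26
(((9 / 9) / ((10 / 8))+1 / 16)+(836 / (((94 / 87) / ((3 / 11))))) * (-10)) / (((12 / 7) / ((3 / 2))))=-1845.68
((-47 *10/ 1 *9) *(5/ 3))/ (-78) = 90.38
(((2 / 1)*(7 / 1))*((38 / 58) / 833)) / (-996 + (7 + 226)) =-38 / 2633113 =-0.00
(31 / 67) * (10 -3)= 217 / 67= 3.24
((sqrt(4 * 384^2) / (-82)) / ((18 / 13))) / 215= -832 / 26445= -0.03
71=71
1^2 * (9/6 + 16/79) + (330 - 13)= 318.70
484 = 484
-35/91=-5/13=-0.38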